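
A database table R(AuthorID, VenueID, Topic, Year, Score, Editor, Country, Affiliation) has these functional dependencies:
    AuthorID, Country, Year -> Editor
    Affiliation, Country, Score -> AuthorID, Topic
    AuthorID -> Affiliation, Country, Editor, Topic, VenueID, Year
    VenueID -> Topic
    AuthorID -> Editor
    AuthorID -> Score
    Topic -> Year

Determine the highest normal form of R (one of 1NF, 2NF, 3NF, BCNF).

2NF

Candidate keys: {Affiliation, Country, Score}, {AuthorID}. Prime attributes: {Affiliation, AuthorID, Country, Score}.
VenueID -> Topic: {VenueID}⁺ = {Topic, VenueID, Year}, which is not all of the attributes, so the left side is not a superkey — BCNF is violated.
VenueID -> Topic determines the non-prime attribute {Topic} from a non-superkey — 3NF is violated.
No proper subset of a key has a non-prime attribute in its closure, so there is no partial dependency; 2NF holds.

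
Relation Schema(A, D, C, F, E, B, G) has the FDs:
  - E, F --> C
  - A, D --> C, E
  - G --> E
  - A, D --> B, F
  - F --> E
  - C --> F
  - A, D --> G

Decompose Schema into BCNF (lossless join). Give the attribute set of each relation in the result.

{A, B, D, F, G}; {C, E, F}; {E, G}

Candidate key of the original relation: {A, D}.
In {A, B, C, D, E, F, G}, {E, F} is not a superkey ({E, F}⁺ restricted to this set is {C, E, F}), so split on E, F --> C into {C, E, F} and {A, B, D, E, F, G}.
{C, E, F} has no BCNF violation.
In {A, B, D, E, F, G}, {G} is not a superkey ({G}⁺ restricted to this set is {E, G}), so split on G --> E into {E, G} and {A, B, D, F, G}.
{E, G} has no BCNF violation.
{A, B, D, F, G} has no BCNF violation.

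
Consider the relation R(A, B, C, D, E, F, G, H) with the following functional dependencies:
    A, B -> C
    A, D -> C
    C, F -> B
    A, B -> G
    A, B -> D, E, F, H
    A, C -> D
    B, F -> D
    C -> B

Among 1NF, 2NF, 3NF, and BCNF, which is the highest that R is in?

3NF

Candidate keys: {A, B}, {A, C}, {A, D}. Prime attributes: {A, B, C, D}.
For C, F -> B we have {C, F}⁺ = {B, C, D, F}; {C, F} is not a superkey, so BCNF fails.
Its right-hand attributes {B} are all prime, as are those of every other non-superkey FD — the relation is in 3NF.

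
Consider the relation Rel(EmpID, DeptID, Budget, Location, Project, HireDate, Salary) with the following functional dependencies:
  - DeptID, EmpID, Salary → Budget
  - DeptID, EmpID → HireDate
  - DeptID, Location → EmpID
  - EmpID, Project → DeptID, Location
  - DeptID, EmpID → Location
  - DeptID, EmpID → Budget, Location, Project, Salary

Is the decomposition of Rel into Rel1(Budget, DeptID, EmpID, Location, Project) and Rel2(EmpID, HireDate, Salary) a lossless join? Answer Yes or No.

No

The shared attributes are {EmpID} and {EmpID}⁺ = {EmpID}.
Neither Rel1 nor Rel2 is contained in that closure, so the decomposition is lossy.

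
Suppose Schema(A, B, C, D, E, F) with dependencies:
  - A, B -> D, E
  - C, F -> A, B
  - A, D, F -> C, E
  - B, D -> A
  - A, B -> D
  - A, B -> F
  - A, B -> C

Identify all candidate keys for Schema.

{A, B}, {A, D, F}, {B, D}, {C, F}

Closure of {A, B} is {A, B, C, D, E, F}, the whole schema; {A, B} is a candidate key.
Closure of {B, D} is {A, B, C, D, E, F}, the whole schema; {B, D} is a candidate key.
Closure of {C, F} is {A, B, C, D, E, F}, the whole schema; {C, F} is a candidate key.
Closure of {A, D, F} is {A, B, C, D, E, F}, the whole schema; {A, D, F} is a candidate key.
No proper subset of any of these is a key, and no other minimal superkey exists.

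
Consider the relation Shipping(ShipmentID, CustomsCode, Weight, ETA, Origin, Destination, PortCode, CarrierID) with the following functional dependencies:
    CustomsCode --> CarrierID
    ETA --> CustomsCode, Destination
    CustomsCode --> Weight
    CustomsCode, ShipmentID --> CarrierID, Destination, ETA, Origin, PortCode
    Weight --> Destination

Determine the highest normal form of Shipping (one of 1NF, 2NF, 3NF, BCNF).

1NF

Candidate keys: {CustomsCode, ShipmentID}, {ETA, ShipmentID}. Prime attributes: {CustomsCode, ETA, ShipmentID}.
CustomsCode --> CarrierID: {CustomsCode}⁺ = {CarrierID, CustomsCode, Destination, Weight}, which is not all of the attributes, so the left side is not a superkey — BCNF is violated.
CustomsCode --> CarrierID determines the non-prime attribute {CarrierID} from a non-superkey — 3NF is violated.
{CustomsCode} is a proper subset of the key {CustomsCode, ShipmentID}, and {CustomsCode}⁺ contains the non-prime attributes {CarrierID, Destination, Weight} — a partial dependency, so 2NF is violated.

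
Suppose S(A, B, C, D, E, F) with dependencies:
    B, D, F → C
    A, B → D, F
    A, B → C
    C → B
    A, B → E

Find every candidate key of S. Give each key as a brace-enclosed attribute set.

No FD produces {A}, so it must be in every candidate key.
Closure of {A, B} is {A, B, C, D, E, F}, the whole schema; {A, B} is a candidate key.
Closure of {A, C} is {A, B, C, D, E, F}, the whole schema; {A, C} is a candidate key.
Any other superkey properly contains one of these, so there are no further candidate keys.

{A, B}, {A, C}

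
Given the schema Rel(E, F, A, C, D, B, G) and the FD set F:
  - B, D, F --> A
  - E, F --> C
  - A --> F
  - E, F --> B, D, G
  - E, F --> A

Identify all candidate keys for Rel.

{A, E}, {E, F}

{E} never appears on the right of any FD, so every key must include it.
{A, E}⁺ = {A, B, C, D, E, F, G}, which is every attribute, so {A, E} is a candidate key.
{E, F}⁺ = {A, B, C, D, E, F, G}, which is every attribute, so {E, F} is a candidate key.
These are minimal and exhaustive — every other superkey contains one of them.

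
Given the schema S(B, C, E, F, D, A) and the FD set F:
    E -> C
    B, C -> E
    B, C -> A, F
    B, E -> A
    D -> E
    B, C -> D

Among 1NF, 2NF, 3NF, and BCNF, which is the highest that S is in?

Candidate keys: {B, C}, {B, D}, {B, E}. Prime attributes: {B, C, D, E}.
E -> C breaks BCNF: {E}⁺ = {C, E}, so {E} is not a superkey.
Since {C} ⊆ prime attributes and every other non-superkey FD also has a prime right side, the schema is in 3NF.

3NF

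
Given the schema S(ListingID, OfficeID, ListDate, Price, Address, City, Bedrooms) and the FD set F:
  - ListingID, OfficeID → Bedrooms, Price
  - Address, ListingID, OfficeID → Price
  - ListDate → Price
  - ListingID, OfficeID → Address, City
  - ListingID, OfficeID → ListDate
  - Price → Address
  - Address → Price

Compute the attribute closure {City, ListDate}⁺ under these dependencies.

{Address, City, ListDate, Price}

Start with {City, ListDate}.
ListDate → Price applies; add {Price} → now {City, ListDate, Price}.
Price → Address applies; add {Address} → now {Address, City, ListDate, Price}.
No further FD applies.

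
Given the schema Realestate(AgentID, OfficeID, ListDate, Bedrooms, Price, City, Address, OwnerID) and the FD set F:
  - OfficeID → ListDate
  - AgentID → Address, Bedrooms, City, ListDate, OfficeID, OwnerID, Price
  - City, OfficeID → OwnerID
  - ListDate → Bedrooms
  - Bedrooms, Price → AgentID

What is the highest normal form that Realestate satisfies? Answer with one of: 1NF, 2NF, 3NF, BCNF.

2NF

Candidate keys: {AgentID}, {Bedrooms, Price}, {ListDate, Price}, {OfficeID, Price}. Prime attributes: {AgentID, Bedrooms, ListDate, OfficeID, Price}.
For OfficeID → ListDate we have {OfficeID}⁺ = {Bedrooms, ListDate, OfficeID}; {OfficeID} is not a superkey, so BCNF fails.
City, OfficeID → OwnerID has non-prime {OwnerID} on the right and a non-superkey on the left, so 3NF fails.
Checking every proper subset of each key, none determines a non-prime attribute — 2NF is satisfied.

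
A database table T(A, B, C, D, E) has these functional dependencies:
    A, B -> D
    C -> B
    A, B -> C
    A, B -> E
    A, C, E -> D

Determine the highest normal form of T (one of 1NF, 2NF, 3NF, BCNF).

3NF

Candidate keys: {A, B}, {A, C}. Prime attributes: {A, B, C}.
For C -> B we have {C}⁺ = {B, C}; {C} is not a superkey, so BCNF fails.
Its right-hand attributes {B} are all prime, as are those of every other non-superkey FD — the relation is in 3NF.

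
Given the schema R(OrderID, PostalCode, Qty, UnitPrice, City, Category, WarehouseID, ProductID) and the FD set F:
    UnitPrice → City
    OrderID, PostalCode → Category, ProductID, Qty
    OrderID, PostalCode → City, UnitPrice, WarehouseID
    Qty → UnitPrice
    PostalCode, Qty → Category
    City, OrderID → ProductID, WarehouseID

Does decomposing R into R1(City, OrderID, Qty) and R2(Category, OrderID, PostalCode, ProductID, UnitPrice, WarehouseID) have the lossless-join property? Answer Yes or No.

No

Common attributes: {OrderID}; their closure is {OrderID}.
Neither R1 nor R2 is contained in that closure, so the decomposition is lossy.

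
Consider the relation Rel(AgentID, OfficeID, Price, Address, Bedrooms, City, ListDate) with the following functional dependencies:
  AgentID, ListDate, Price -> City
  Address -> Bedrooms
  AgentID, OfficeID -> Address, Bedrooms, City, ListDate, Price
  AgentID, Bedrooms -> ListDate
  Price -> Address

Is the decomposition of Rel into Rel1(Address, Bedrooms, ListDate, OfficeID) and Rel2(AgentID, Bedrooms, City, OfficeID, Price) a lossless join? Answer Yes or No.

The shared attributes are {Bedrooms, OfficeID} and {Bedrooms, OfficeID}⁺ = {Bedrooms, OfficeID}.
Rel1 ⊄ {Bedrooms, OfficeID} and Rel2 ⊄ {Bedrooms, OfficeID}, so the split is lossy.

No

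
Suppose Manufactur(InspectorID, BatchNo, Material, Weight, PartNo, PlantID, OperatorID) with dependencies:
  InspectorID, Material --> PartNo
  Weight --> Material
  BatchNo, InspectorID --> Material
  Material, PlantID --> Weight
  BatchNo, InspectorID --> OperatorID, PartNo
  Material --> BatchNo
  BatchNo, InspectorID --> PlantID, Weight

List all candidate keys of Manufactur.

Attributes never on any right-hand side: {InspectorID} — every candidate key must contain it.
{BatchNo, InspectorID}⁺ = {BatchNo, InspectorID, Material, OperatorID, PartNo, PlantID, Weight} — all of the relation — so {BatchNo, InspectorID} is a candidate key.
{InspectorID, Material}⁺ = {BatchNo, InspectorID, Material, OperatorID, PartNo, PlantID, Weight} — all of the relation — so {InspectorID, Material} is a candidate key.
{InspectorID, Weight}⁺ = {BatchNo, InspectorID, Material, OperatorID, PartNo, PlantID, Weight} — all of the relation — so {InspectorID, Weight} is a candidate key.
No proper subset of any of these is a key, and no other minimal superkey exists.

{BatchNo, InspectorID}, {InspectorID, Material}, {InspectorID, Weight}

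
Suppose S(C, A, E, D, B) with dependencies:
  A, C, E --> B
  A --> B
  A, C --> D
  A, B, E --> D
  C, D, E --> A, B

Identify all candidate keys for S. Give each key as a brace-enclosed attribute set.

No FD produces {C, E}, so they must be in every candidate key.
{A, C, E}⁺ = {A, B, C, D, E} — all of the relation — so {A, C, E} is a candidate key.
{C, D, E}⁺ = {A, B, C, D, E} — all of the relation — so {C, D, E} is a candidate key.
No proper subset of any of these is a key, and no other minimal superkey exists.

{A, C, E}, {C, D, E}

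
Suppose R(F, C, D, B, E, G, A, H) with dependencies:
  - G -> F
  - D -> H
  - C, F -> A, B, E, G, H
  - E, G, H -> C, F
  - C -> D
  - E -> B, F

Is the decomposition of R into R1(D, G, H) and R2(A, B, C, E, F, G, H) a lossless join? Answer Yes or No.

Common attributes: {G, H}; their closure is {F, G, H}.
R1 ⊄ {F, G, H} and R2 ⊄ {F, G, H}, so the split is lossy.

No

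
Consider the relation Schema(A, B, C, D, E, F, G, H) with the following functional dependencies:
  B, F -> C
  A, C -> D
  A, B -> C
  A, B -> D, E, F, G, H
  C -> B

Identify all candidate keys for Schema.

{A, B}, {A, C}

No FD produces {A}, so it must be in every candidate key.
Closure of {A, B} is {A, B, C, D, E, F, G, H}, the whole schema; {A, B} is a candidate key.
Closure of {A, C} is {A, B, C, D, E, F, G, H}, the whole schema; {A, C} is a candidate key.
These are minimal and exhaustive — every other superkey contains one of them.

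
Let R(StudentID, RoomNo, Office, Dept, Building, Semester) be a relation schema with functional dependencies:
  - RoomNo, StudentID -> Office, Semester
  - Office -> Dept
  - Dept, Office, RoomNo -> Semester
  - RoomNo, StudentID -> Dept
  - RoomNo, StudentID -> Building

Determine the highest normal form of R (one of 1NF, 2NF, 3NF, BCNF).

2NF

Candidate key: {RoomNo, StudentID}. Prime attributes: {RoomNo, StudentID}.
For Office -> Dept we have {Office}⁺ = {Dept, Office}; {Office} is not a superkey, so BCNF fails.
Because {Dept} is non-prime and the left side of Office -> Dept is not a superkey, the relation is not in 3NF.
No non-prime attribute depends on a proper subset of any candidate key, so 2NF holds.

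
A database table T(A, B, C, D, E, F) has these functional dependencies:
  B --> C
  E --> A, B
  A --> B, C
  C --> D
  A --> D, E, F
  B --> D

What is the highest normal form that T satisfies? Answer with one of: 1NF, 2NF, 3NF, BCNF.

Candidate keys: {A}, {E}. Prime attributes: {A, E}.
B --> C: {B}⁺ = {B, C, D}, which is not all of the attributes, so the left side is not a superkey — BCNF is violated.
B --> C has non-prime {C} on the right and a non-superkey on the left, so 3NF fails.
With only single-attribute keys there can be no partial dependency, so 2NF holds.

2NF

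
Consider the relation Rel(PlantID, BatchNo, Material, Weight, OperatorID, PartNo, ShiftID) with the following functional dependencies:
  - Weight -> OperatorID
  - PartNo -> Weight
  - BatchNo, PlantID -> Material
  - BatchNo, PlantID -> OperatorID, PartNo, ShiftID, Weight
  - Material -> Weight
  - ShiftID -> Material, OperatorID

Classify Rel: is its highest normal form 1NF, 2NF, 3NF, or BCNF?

Candidate key: {BatchNo, PlantID}. Prime attributes: {BatchNo, PlantID}.
For Weight -> OperatorID we have {Weight}⁺ = {OperatorID, Weight}; {Weight} is not a superkey, so BCNF fails.
Because {OperatorID} is non-prime and the left side of Weight -> OperatorID is not a superkey, the relation is not in 3NF.
No non-prime attribute depends on a proper subset of any candidate key, so 2NF holds.

2NF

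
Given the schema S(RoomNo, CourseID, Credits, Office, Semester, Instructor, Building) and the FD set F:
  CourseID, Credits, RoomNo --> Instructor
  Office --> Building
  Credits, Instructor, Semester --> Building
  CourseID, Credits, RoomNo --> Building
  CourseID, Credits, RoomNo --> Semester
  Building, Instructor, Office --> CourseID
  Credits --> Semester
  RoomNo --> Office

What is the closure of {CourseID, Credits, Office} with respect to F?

Start with {CourseID, Credits, Office}.
Office --> Building applies; add {Building} → now {Building, CourseID, Credits, Office}.
Credits --> Semester applies; add {Semester} → now {Building, CourseID, Credits, Office, Semester}.
No further FD applies.

{Building, CourseID, Credits, Office, Semester}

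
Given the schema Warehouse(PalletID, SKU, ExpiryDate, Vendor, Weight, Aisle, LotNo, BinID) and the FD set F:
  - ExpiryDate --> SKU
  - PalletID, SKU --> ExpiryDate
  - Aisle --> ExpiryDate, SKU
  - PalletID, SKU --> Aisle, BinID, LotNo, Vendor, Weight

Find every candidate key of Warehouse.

{Aisle, PalletID}, {ExpiryDate, PalletID}, {PalletID, SKU}

Attributes never on any right-hand side: {PalletID} — every candidate key must contain it.
{Aisle, PalletID}⁺ = {Aisle, BinID, ExpiryDate, LotNo, PalletID, SKU, Vendor, Weight} — all of the relation — so {Aisle, PalletID} is a candidate key.
{ExpiryDate, PalletID}⁺ = {Aisle, BinID, ExpiryDate, LotNo, PalletID, SKU, Vendor, Weight} — all of the relation — so {ExpiryDate, PalletID} is a candidate key.
{PalletID, SKU}⁺ = {Aisle, BinID, ExpiryDate, LotNo, PalletID, SKU, Vendor, Weight} — all of the relation — so {PalletID, SKU} is a candidate key.
These are minimal and exhaustive — every other superkey contains one of them.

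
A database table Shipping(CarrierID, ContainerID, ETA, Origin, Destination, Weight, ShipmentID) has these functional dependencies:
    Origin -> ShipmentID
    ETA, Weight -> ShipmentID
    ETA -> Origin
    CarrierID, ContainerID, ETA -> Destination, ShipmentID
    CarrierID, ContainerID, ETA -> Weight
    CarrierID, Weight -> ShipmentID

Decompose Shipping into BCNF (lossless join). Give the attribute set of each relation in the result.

Candidate key of the original relation: {CarrierID, ContainerID, ETA}.
{CarrierID, ContainerID, Destination, ETA, Origin, ShipmentID, Weight}: {Origin} determines {Origin, ShipmentID} here but is not a superkey — split on Origin -> ShipmentID, giving {Origin, ShipmentID} and {CarrierID, ContainerID, Destination, ETA, Origin, Weight}.
{Origin, ShipmentID}: every determinant is a superkey — BCNF.
{CarrierID, ContainerID, Destination, ETA, Origin, Weight}: {ETA, Weight} determines {ETA, Origin, Weight} here but is not a superkey — split on ETA, Weight -> Origin, giving {ETA, Origin, Weight} and {CarrierID, ContainerID, Destination, ETA, Weight}.
{ETA, Origin, Weight}: {ETA} determines {ETA, Origin} here but is not a superkey — split on ETA -> Origin, giving {ETA, Origin} and {ETA, Weight}.
{ETA, Origin}: every determinant is a superkey — BCNF.
{ETA, Weight}: every determinant is a superkey — BCNF.
{CarrierID, ContainerID, Destination, ETA, Weight}: every determinant is a superkey — BCNF.

{CarrierID, ContainerID, Destination, ETA, Weight}; {ETA, Origin}; {Origin, ShipmentID}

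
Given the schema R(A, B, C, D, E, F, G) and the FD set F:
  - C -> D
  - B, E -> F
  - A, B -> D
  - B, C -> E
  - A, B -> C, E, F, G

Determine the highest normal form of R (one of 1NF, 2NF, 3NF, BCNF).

2NF

Candidate key: {A, B}. Prime attributes: {A, B}.
C -> D breaks BCNF: {C}⁺ = {C, D}, so {C} is not a superkey.
C -> D determines the non-prime attribute {D} from a non-superkey — 3NF is violated.
No non-prime attribute depends on a proper subset of any candidate key, so 2NF holds.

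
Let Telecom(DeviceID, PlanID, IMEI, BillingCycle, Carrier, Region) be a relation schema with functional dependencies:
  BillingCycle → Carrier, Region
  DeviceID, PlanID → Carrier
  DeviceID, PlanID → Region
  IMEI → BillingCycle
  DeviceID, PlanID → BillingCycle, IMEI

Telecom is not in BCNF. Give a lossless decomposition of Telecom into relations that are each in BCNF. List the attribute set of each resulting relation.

Candidate key of the original relation: {DeviceID, PlanID}.
In {BillingCycle, Carrier, DeviceID, IMEI, PlanID, Region}, {BillingCycle} is not a superkey ({BillingCycle}⁺ restricted to this set is {BillingCycle, Carrier, Region}), so split on BillingCycle → Carrier, Region into {BillingCycle, Carrier, Region} and {BillingCycle, DeviceID, IMEI, PlanID}.
{BillingCycle, Carrier, Region} is in BCNF.
In {BillingCycle, DeviceID, IMEI, PlanID}, {IMEI} is not a superkey ({IMEI}⁺ restricted to this set is {BillingCycle, IMEI}), so split on IMEI → BillingCycle into {BillingCycle, IMEI} and {DeviceID, IMEI, PlanID}.
{BillingCycle, IMEI} is in BCNF.
{DeviceID, IMEI, PlanID} is in BCNF.

{BillingCycle, Carrier, Region}; {BillingCycle, IMEI}; {DeviceID, IMEI, PlanID}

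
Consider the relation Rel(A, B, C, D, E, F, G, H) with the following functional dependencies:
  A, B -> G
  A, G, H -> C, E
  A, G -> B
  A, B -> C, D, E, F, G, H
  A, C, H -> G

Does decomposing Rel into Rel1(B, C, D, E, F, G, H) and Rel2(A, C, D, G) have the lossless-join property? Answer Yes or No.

No

Rel1 ∩ Rel2 = {C, D, G}; its closure under F is {C, D, G}.
Neither Rel1 nor Rel2 is contained in that closure, so the decomposition is lossy.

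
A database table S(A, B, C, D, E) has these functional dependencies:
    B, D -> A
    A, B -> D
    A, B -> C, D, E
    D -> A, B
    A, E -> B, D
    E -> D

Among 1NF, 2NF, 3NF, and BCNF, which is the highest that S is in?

BCNF

Candidate keys: {A, B}, {D}, {E}. Prime attributes: {A, B, D, E}.
The left-hand side of every FD is a superkey, so BCNF is satisfied.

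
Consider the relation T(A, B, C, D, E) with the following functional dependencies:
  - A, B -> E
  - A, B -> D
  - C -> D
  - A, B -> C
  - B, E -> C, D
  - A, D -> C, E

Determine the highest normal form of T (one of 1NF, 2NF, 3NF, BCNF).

2NF

Candidate key: {A, B}. Prime attributes: {A, B}.
For C -> D we have {C}⁺ = {C, D}; {C} is not a superkey, so BCNF fails.
C -> D has non-prime {D} on the right and a non-superkey on the left, so 3NF fails.
No proper subset of a key has a non-prime attribute in its closure, so there is no partial dependency; 2NF holds.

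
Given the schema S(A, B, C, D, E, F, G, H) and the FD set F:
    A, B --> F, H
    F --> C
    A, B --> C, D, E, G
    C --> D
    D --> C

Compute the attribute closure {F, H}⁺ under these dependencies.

Start with {F, H}.
F --> C applies; add {C} → now {C, F, H}.
C --> D applies; add {D} → now {C, D, F, H}.
No further FD applies.

{C, D, F, H}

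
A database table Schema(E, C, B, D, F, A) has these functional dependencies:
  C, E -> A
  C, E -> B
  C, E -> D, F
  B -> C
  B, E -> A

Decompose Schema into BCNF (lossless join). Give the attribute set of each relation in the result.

Candidate keys of the original relation: {B, E}, {C, E}.
{A, B, C, D, E, F}: {B} determines {B, C} here but is not a superkey — split on B -> C, giving {B, C} and {A, B, D, E, F}.
{B, C}: every determinant is a superkey — BCNF.
{A, B, D, E, F}: every determinant is a superkey — BCNF.

{A, B, D, E, F}; {B, C}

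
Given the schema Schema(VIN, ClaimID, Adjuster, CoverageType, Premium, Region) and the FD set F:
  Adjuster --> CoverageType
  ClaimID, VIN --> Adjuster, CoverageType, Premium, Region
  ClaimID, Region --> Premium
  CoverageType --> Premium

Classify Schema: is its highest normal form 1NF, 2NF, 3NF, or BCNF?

2NF

Candidate key: {ClaimID, VIN}. Prime attributes: {ClaimID, VIN}.
For Adjuster --> CoverageType we have {Adjuster}⁺ = {Adjuster, CoverageType, Premium}; {Adjuster} is not a superkey, so BCNF fails.
Adjuster --> CoverageType has non-prime {CoverageType} on the right and a non-superkey on the left, so 3NF fails.
No proper subset of a key has a non-prime attribute in its closure, so there is no partial dependency; 2NF holds.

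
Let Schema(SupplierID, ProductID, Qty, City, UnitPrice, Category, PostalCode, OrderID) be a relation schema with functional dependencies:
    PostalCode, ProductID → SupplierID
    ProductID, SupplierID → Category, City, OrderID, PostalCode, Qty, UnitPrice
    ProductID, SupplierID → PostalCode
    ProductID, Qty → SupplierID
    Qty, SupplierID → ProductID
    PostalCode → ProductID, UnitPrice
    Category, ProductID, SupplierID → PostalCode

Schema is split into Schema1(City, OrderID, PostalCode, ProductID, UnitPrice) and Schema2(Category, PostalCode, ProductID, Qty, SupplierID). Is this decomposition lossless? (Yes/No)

Schema1 ∩ Schema2 = {PostalCode, ProductID}; its closure under F is {Category, City, OrderID, PostalCode, ProductID, Qty, SupplierID, UnitPrice}.
Since Schema1 ⊆ {Category, City, OrderID, PostalCode, ProductID, Qty, SupplierID, UnitPrice}, the intersection is a superkey of Schema1; the decomposition is lossless.

Yes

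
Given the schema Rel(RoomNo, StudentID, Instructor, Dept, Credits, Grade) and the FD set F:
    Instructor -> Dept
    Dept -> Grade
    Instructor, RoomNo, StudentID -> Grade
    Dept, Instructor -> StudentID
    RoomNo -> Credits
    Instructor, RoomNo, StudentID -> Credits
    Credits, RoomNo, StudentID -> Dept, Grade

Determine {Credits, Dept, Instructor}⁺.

Start with {Credits, Dept, Instructor}.
Dept -> Grade applies; add {Grade} → now {Credits, Dept, Grade, Instructor}.
Dept, Instructor -> StudentID applies; add {StudentID} → now {Credits, Dept, Grade, Instructor, StudentID}.
No further FD applies.

{Credits, Dept, Grade, Instructor, StudentID}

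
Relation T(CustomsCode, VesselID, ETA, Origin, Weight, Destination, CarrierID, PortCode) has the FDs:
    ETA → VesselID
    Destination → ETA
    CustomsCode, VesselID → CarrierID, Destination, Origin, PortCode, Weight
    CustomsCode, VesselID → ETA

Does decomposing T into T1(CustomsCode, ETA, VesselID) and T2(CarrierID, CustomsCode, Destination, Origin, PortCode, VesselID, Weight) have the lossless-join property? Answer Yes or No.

Common attributes: {CustomsCode, VesselID}; their closure is {CarrierID, CustomsCode, Destination, ETA, Origin, PortCode, VesselID, Weight}.
This includes all of T1, so the common attributes are a superkey of T1 — the join is lossless.

Yes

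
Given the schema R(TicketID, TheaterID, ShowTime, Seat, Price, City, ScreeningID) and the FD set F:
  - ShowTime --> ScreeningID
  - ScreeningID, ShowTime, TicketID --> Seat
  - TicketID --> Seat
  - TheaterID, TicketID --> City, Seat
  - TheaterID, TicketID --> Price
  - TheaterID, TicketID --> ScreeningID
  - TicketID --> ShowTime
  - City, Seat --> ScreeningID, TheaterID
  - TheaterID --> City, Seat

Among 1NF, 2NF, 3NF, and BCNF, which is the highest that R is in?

1NF

Candidate keys: {City, TicketID}, {TheaterID, TicketID}. Prime attributes: {City, TheaterID, TicketID}.
ShowTime --> ScreeningID breaks BCNF: {ShowTime}⁺ = {ScreeningID, ShowTime}, so {ShowTime} is not a superkey.
ShowTime --> ScreeningID has non-prime {ScreeningID} on the right and a non-superkey on the left, so 3NF fails.
{TicketID} is a proper subset of the key {City, TicketID}, and {TicketID}⁺ contains the non-prime attributes {ScreeningID, Seat, ShowTime} — a partial dependency, so 2NF is violated.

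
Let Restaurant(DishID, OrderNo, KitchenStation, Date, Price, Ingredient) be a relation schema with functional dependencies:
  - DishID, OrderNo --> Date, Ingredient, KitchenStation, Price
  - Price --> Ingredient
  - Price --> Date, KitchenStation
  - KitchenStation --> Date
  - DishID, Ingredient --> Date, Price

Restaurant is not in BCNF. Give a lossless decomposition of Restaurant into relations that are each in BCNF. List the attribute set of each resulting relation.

{Date, KitchenStation}; {DishID, OrderNo, Price}; {Ingredient, KitchenStation, Price}

Candidate key of the original relation: {DishID, OrderNo}.
In {Date, DishID, Ingredient, KitchenStation, OrderNo, Price}, {Price} is not a superkey ({Price}⁺ restricted to this set is {Date, Ingredient, KitchenStation, Price}), so split on Price --> Date, Ingredient, KitchenStation into {Date, Ingredient, KitchenStation, Price} and {DishID, OrderNo, Price}.
In {Date, Ingredient, KitchenStation, Price}, {KitchenStation} is not a superkey ({KitchenStation}⁺ restricted to this set is {Date, KitchenStation}), so split on KitchenStation --> Date into {Date, KitchenStation} and {Ingredient, KitchenStation, Price}.
{Date, KitchenStation}: every determinant is a superkey — BCNF.
{Ingredient, KitchenStation, Price}: every determinant is a superkey — BCNF.
{DishID, OrderNo, Price}: every determinant is a superkey — BCNF.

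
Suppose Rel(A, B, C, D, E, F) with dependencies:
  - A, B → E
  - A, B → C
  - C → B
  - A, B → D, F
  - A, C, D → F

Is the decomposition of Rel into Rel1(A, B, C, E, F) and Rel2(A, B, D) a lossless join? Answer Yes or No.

Rel1 ∩ Rel2 = {A, B}; its closure under F is {A, B, C, D, E, F}.
Rel1 is contained in that closure, so Rel1 ∩ Rel2 → Rel1 holds and the join is lossless.

Yes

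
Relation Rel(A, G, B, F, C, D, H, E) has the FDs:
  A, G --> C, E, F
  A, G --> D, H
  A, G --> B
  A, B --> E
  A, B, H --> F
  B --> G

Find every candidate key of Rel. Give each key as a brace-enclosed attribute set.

{A, B}, {A, G}

Attributes never on any right-hand side: {A} — every candidate key must contain it.
{A, B} is a candidate key since {A, B}⁺ = {A, B, C, D, E, F, G, H} covers every attribute.
{A, G} is a candidate key since {A, G}⁺ = {A, B, C, D, E, F, G, H} covers every attribute.
Any other superkey properly contains one of these, so there are no further candidate keys.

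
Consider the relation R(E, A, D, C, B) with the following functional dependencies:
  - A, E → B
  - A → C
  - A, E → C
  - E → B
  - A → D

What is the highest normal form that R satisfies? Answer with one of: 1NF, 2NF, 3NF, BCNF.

1NF

Candidate key: {A, E}. Prime attributes: {A, E}.
A → C: {A}⁺ = {A, C, D}, which is not all of the attributes, so the left side is not a superkey — BCNF is violated.
Because {C} is non-prime and the left side of A → C is not a superkey, the relation is not in 3NF.
{A} is a proper subset of the key {A, E}, and {A}⁺ contains the non-prime attributes {C, D} — a partial dependency, so 2NF is violated.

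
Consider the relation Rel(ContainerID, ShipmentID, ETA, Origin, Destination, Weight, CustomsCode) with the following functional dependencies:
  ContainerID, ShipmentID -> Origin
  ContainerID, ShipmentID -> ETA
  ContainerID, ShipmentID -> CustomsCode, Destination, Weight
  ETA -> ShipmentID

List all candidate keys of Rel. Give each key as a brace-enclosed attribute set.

Attributes never on any right-hand side: {ContainerID} — every candidate key must contain it.
{ContainerID, ETA}⁺ = {ContainerID, CustomsCode, Destination, ETA, Origin, ShipmentID, Weight} — all of the relation — so {ContainerID, ETA} is a candidate key.
{ContainerID, ShipmentID}⁺ = {ContainerID, CustomsCode, Destination, ETA, Origin, ShipmentID, Weight} — all of the relation — so {ContainerID, ShipmentID} is a candidate key.
Any other superkey properly contains one of these, so there are no further candidate keys.

{ContainerID, ETA}, {ContainerID, ShipmentID}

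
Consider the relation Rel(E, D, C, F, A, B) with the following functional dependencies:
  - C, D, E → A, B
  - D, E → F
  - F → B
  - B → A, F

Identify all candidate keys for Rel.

{C, D, E}

Attributes never on any right-hand side: {C, D, E} — every candidate key must contain all of them.
{C, D, E}⁺ = {A, B, C, D, E, F} — all of the relation — so {C, D, E} is a candidate key.
No other minimal set has full closure, so this is the only candidate key.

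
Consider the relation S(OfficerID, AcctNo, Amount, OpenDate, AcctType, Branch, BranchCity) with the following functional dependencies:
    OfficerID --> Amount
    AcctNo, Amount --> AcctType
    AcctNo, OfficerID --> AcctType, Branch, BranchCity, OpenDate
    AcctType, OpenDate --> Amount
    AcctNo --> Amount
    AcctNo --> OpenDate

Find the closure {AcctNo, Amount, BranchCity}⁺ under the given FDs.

Start with {AcctNo, Amount, BranchCity}.
AcctNo, Amount --> AcctType applies; add {AcctType} → now {AcctNo, AcctType, Amount, BranchCity}.
AcctNo --> OpenDate applies; add {OpenDate} → now {AcctNo, AcctType, Amount, BranchCity, OpenDate}.
No further FD applies.

{AcctNo, AcctType, Amount, BranchCity, OpenDate}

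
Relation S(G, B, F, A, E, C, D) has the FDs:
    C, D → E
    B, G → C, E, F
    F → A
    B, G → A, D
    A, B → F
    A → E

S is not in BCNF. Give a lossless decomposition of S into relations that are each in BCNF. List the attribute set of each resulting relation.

Candidate key of the original relation: {B, G}.
In {A, B, C, D, E, F, G}, {C, D} is not a superkey ({C, D}⁺ restricted to this set is {C, D, E}), so split on C, D → E into {C, D, E} and {A, B, C, D, F, G}.
{C, D, E} is in BCNF.
In {A, B, C, D, F, G}, {F} is not a superkey ({F}⁺ restricted to this set is {A, F}), so split on F → A into {A, F} and {B, C, D, F, G}.
{A, F} is in BCNF.
{B, C, D, F, G} is in BCNF.

{A, F}; {B, C, D, F, G}; {C, D, E}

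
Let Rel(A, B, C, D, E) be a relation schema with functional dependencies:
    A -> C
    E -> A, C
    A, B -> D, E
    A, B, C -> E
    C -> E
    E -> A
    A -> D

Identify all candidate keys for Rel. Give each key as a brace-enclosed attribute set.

{A, B}, {B, C}, {B, E}

{B} never appears on the right of any FD, so every key must include it.
{A, B} is a candidate key since {A, B}⁺ = {A, B, C, D, E} covers every attribute.
{B, C} is a candidate key since {B, C}⁺ = {A, B, C, D, E} covers every attribute.
{B, E} is a candidate key since {B, E}⁺ = {A, B, C, D, E} covers every attribute.
These are minimal and exhaustive — every other superkey contains one of them.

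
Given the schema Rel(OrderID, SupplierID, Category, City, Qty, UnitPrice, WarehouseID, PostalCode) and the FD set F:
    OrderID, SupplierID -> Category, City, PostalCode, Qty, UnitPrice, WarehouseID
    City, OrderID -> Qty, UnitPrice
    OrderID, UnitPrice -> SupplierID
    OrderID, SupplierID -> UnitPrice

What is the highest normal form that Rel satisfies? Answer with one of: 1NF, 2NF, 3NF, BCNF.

BCNF

Candidate keys: {City, OrderID}, {OrderID, SupplierID}, {OrderID, UnitPrice}. Prime attributes: {City, OrderID, SupplierID, UnitPrice}.
The left-hand side of every FD is a superkey, so BCNF is satisfied.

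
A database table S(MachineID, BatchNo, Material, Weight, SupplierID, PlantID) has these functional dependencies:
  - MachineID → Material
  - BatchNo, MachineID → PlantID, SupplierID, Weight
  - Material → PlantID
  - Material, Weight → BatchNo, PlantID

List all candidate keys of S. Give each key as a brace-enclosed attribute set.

{MachineID} never appears on the right of any FD, so every key must include it.
Closure of {BatchNo, MachineID} is {BatchNo, MachineID, Material, PlantID, SupplierID, Weight}, the whole schema; {BatchNo, MachineID} is a candidate key.
Closure of {MachineID, Weight} is {BatchNo, MachineID, Material, PlantID, SupplierID, Weight}, the whole schema; {MachineID, Weight} is a candidate key.
These are minimal and exhaustive — every other superkey contains one of them.

{BatchNo, MachineID}, {MachineID, Weight}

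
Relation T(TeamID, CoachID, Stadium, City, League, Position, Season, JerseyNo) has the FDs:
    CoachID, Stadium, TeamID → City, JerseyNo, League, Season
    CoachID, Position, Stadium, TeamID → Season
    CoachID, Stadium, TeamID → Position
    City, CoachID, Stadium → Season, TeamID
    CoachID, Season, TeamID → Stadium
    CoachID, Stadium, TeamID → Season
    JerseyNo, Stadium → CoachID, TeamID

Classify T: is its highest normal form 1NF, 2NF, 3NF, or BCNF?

BCNF

Candidate keys: {City, CoachID, Stadium}, {CoachID, Season, TeamID}, {CoachID, Stadium, TeamID}, {JerseyNo, Stadium}. Prime attributes: {City, CoachID, JerseyNo, Season, Stadium, TeamID}.
Each dependency's left side is a superkey — BCNF holds.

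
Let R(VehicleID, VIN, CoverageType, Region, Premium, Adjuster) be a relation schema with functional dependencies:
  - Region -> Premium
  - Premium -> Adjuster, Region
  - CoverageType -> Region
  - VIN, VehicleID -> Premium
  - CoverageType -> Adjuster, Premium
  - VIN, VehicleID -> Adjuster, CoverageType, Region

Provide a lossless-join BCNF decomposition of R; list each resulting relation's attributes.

Candidate key of the original relation: {VIN, VehicleID}.
In {Adjuster, CoverageType, Premium, Region, VIN, VehicleID}, {Region} is not a superkey ({Region}⁺ restricted to this set is {Adjuster, Premium, Region}), so split on Region -> Adjuster, Premium into {Adjuster, Premium, Region} and {CoverageType, Region, VIN, VehicleID}.
{Adjuster, Premium, Region} is in BCNF.
In {CoverageType, Region, VIN, VehicleID}, {CoverageType} is not a superkey ({CoverageType}⁺ restricted to this set is {CoverageType, Region}), so split on CoverageType -> Region into {CoverageType, Region} and {CoverageType, VIN, VehicleID}.
{CoverageType, Region} is in BCNF.
{CoverageType, VIN, VehicleID} is in BCNF.

{Adjuster, Premium, Region}; {CoverageType, Region}; {CoverageType, VIN, VehicleID}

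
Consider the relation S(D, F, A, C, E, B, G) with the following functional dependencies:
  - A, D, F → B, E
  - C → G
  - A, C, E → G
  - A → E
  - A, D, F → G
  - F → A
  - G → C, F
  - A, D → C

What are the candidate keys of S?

{A, D}, {C, D}, {D, F}, {D, G}

{D} never appears on the right of any FD, so every key must include it.
{A, D} is a candidate key since {A, D}⁺ = {A, B, C, D, E, F, G} covers every attribute.
{C, D} is a candidate key since {C, D}⁺ = {A, B, C, D, E, F, G} covers every attribute.
{D, F} is a candidate key since {D, F}⁺ = {A, B, C, D, E, F, G} covers every attribute.
{D, G} is a candidate key since {D, G}⁺ = {A, B, C, D, E, F, G} covers every attribute.
No proper subset of any of these is a key, and no other minimal superkey exists.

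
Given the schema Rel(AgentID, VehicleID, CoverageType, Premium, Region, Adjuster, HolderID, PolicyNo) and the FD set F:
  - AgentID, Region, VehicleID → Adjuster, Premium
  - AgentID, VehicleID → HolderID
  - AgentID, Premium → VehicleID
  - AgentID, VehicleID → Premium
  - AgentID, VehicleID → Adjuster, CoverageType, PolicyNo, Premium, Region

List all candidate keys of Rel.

{AgentID} never appears on the right of any FD, so every key must include it.
{AgentID, Premium} is a candidate key since {AgentID, Premium}⁺ = {Adjuster, AgentID, CoverageType, HolderID, PolicyNo, Premium, Region, VehicleID} covers every attribute.
{AgentID, VehicleID} is a candidate key since {AgentID, VehicleID}⁺ = {Adjuster, AgentID, CoverageType, HolderID, PolicyNo, Premium, Region, VehicleID} covers every attribute.
These are minimal and exhaustive — every other superkey contains one of them.

{AgentID, Premium}, {AgentID, VehicleID}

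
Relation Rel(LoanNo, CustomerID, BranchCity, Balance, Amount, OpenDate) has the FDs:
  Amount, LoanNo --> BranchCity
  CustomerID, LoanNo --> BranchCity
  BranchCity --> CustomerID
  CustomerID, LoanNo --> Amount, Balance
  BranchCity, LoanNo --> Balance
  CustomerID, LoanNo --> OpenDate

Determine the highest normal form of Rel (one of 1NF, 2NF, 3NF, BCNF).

3NF

Candidate keys: {Amount, LoanNo}, {BranchCity, LoanNo}, {CustomerID, LoanNo}. Prime attributes: {Amount, BranchCity, CustomerID, LoanNo}.
For BranchCity --> CustomerID we have {BranchCity}⁺ = {BranchCity, CustomerID}; {BranchCity} is not a superkey, so BCNF fails.
Since {CustomerID} ⊆ prime attributes and every other non-superkey FD also has a prime right side, the schema is in 3NF.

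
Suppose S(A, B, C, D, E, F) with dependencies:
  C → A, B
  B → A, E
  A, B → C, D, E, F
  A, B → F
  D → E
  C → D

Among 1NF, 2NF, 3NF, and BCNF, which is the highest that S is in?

Candidate keys: {B}, {C}. Prime attributes: {B, C}.
For D → E we have {D}⁺ = {D, E}; {D} is not a superkey, so BCNF fails.
Because {E} is non-prime and the left side of D → E is not a superkey, the relation is not in 3NF.
With only single-attribute keys there can be no partial dependency, so 2NF holds.

2NF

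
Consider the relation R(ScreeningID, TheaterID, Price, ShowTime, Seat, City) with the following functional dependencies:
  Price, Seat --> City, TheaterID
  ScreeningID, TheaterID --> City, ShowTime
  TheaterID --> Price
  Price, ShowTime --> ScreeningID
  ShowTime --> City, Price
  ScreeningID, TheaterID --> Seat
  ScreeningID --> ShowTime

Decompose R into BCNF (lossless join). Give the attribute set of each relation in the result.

Candidate keys of the original relation: {ScreeningID, Seat}, {ScreeningID, TheaterID}, {Seat, ShowTime}, {ShowTime, TheaterID}.
In {City, Price, ScreeningID, Seat, ShowTime, TheaterID}, {Price, Seat} is not a superkey ({Price, Seat}⁺ restricted to this set is {City, Price, Seat, TheaterID}), so split on Price, Seat --> City, TheaterID into {City, Price, Seat, TheaterID} and {Price, ScreeningID, Seat, ShowTime}.
In {City, Price, Seat, TheaterID}, {TheaterID} is not a superkey ({TheaterID}⁺ restricted to this set is {Price, TheaterID}), so split on TheaterID --> Price into {Price, TheaterID} and {City, Seat, TheaterID}.
{Price, TheaterID}: every determinant is a superkey — BCNF.
{City, Seat, TheaterID}: every determinant is a superkey — BCNF.
In {Price, ScreeningID, Seat, ShowTime}, {Price, ShowTime} is not a superkey ({Price, ShowTime}⁺ restricted to this set is {Price, ScreeningID, ShowTime}), so split on Price, ShowTime --> ScreeningID into {Price, ScreeningID, ShowTime} and {Price, Seat, ShowTime}.
{Price, ScreeningID, ShowTime}: every determinant is a superkey — BCNF.
In {Price, Seat, ShowTime}, {ShowTime} is not a superkey ({ShowTime}⁺ restricted to this set is {Price, ShowTime}), so split on ShowTime --> Price into {Price, ShowTime} and {Seat, ShowTime}.
{Price, ShowTime}: every determinant is a superkey — BCNF.
{Seat, ShowTime}: every determinant is a superkey — BCNF.

{City, Seat, TheaterID}; {Price, ScreeningID, ShowTime}; {Price, TheaterID}; {Seat, ShowTime}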